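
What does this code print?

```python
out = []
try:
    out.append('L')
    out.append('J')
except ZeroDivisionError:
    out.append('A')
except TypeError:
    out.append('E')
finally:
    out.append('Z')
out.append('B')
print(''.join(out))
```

Execution trace: 'L' (try body) → 'J' (try body, no exception) → 'Z' (finally) → 'B' (after the try/except). Output: LJZB

Answer: LJZB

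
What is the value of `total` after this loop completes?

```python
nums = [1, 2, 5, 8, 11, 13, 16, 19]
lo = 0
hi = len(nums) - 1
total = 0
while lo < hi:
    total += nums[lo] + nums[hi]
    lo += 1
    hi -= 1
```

Sum of pairs from ends
`total` takes the values: 0 → 20 → 38 → 56 → 75

Answer: 75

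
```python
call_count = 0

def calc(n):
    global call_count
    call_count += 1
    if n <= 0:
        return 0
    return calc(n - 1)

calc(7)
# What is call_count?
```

Linear recursion stepping by 1: 8 calls from n=7 down to ≤0.

Answer: 8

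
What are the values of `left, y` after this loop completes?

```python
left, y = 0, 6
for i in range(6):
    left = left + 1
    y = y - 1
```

left goes 0→6, y goes 6→0
`left, y` takes the values: (0, 6) → (1, 6) → (1, 5) → (2, 5) → (2, 4) → (3, 4) → (3, 3) → (4, 3) → (4, 2) → (5, 2) → (5, 1) → (6, 1) → (6, 0)

Answer: 6, 0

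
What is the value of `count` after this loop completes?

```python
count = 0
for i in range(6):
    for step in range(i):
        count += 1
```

Triangle number: 0+1+2+...+5
`count` takes the values: 0 → 1 → 2 → 3 → 4 → 5 → 6 → 7 → 8 → 9 → 10 → 11 → 12 → 13 → 14 → 15

Answer: 15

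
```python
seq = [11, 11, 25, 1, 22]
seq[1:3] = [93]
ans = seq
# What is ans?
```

Trace:
`seq = [11, 11, 25, 1, 22]` → seq = [11, 11, 25, 1, 22]
`seq[1:3] = [93]` → seq = [11, 93, 1, 22]
`ans = seq` → ans = [11, 93, 1, 22]
So ans = [11, 93, 1, 22]

Answer: [11, 93, 1, 22]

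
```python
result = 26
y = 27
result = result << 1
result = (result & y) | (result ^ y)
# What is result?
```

Trace:
`result = 26` → result = 26
`y = 27` → y = 27
`result = result << 1` → result = 52
`result = (result & y) | (result ^ y)` → result = 63
So result = 63

Answer: 63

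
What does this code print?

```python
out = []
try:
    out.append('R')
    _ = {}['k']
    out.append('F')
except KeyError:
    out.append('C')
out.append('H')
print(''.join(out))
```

Execution trace: 'R' (try body) → 'C' (except KeyError) → 'H' (after the try/except). Output: RCH

Answer: RCH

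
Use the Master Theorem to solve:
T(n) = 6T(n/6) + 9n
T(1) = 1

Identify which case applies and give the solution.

a=6, b=6, f(n)=9n. log_6(6) = 1. Since c=1 = 1, Case 2 applies: T(n) = Θ(n^log_b(a) · log n) = O(n log n).

Answer: O(n log n) - Case 2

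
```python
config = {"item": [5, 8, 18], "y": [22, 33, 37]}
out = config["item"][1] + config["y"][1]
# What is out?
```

Trace:
`config = {"item": [5, 8, 18], "y": [22, 33, 37]}` → config = {'item': [5, 8, 18], 'y': [22, 33, 37]}
`out = config["item"][1] + config["y"][1]` → out = 41
So out = 41

Answer: 41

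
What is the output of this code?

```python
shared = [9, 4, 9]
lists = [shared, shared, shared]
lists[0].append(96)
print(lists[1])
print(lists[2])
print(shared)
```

Key concept: list of same reference.
Step by step:
`shared = [9, 4, 9]` → shared = [9, 4, 9]
`lists = [shared, shared, shared]` → lists = [[9, 4, 9], [9, 4, 9], [9, 4, 9]]
`lists[0].append(96)` → shared = [9, 4, 9, 96]; lists = [[9, 4, 9, 96], [9, 4, 9, 96], [9, 4, 9, 96]]
`print(lists[1])` → prints [9, 4, 9, 96]
`print(lists[2])` → prints [9, 4, 9, 96]
`print(shared)` → prints [9, 4, 9, 96]

Answer:
[9, 4, 9, 96]
[9, 4, 9, 96]
[9, 4, 9, 96]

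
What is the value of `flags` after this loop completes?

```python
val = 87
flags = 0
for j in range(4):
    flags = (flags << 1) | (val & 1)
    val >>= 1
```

Reverse lowest 4 bits of 87
`flags` takes the values: 0 → 1 → 3 → 7 → 14

Answer: 14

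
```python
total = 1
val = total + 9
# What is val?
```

Trace:
`total = 1` → total = 1
`val = total + 9` → val = 10
So val = 10

Answer: 10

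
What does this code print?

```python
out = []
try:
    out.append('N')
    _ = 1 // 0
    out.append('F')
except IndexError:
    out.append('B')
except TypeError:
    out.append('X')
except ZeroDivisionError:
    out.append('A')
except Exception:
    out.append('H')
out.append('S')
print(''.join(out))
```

Execution trace: 'N' (try body) → 'A' (except ZeroDivisionError) → 'S' (after the try/except). Output: NAS

Answer: NAS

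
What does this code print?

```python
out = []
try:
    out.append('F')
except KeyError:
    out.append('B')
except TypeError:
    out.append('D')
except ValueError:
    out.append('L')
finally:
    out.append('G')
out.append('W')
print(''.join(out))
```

Execution trace: 'F' (try body, no exception) → 'G' (finally) → 'W' (after the try/except). Output: FGW

Answer: FGW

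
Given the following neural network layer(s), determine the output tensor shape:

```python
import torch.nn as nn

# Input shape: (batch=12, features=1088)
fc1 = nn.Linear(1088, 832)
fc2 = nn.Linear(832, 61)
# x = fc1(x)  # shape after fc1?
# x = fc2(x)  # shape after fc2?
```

Input: (12, 1088) -> after fc1: (12, 832) -> Output: (12, 61)

Answer: (12, 61)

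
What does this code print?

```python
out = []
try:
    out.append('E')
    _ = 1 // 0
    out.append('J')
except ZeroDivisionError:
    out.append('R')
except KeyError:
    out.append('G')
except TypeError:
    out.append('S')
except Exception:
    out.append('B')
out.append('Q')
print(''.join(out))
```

Execution trace: 'E' (try body) → 'R' (except ZeroDivisionError) → 'Q' (after the try/except). Output: ERQ

Answer: ERQ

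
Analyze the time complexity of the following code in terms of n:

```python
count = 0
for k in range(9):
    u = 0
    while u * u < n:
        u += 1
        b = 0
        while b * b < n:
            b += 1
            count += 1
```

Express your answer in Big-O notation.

Each loop level contributes: 1 × √n × √n. Multiplying the contributions gives O(n).

Answer: O(n)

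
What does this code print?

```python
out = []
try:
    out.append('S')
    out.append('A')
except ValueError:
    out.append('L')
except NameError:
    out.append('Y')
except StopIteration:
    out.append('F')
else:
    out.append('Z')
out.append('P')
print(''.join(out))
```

Execution trace: 'S' (try body) → 'A' (try body, no exception) → 'Z' (else) → 'P' (after the try/except). Output: SAZP

Answer: SAZP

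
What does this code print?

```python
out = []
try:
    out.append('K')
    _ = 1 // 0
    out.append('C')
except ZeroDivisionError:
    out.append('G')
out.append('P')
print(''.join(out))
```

Execution trace: 'K' (try body) → 'G' (except ZeroDivisionError) → 'P' (after the try/except). Output: KGP

Answer: KGP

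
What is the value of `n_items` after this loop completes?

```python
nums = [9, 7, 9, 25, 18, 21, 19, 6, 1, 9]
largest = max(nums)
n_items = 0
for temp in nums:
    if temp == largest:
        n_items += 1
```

Count of max value 25 in [9, 7, 9, 25, 18, 21, 19, 6, 1, 9]
`n_items` takes the values: 0 → 1

Answer: 1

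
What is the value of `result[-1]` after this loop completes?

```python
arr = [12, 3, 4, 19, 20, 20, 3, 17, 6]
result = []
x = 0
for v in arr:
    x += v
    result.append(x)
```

Cumulative sum ends at 104
`result` takes the values: [] → [12] → [12, 15] → [12, 15, 19] → [12, 15, 19, 38] → [12, 15, 19, 38, 58] → [12, 15, 19, 38, 58, 78] → [12, 15, 19, 38, 58, 78, 81] → [12, 15, 19, 38, 58, 78, 81, 98] → [12, 15, 19, 38, 58, 78, 81, 98, 104]
So `result[-1]` = 104

Answer: 104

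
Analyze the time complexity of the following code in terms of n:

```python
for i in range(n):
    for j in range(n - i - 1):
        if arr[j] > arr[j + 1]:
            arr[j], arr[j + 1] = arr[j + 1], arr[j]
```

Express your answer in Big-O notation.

This is Bubble sort. Time complexity: O(n²).

Answer: O(n²)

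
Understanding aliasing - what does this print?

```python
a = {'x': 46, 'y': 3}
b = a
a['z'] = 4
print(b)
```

Key concept: dict aliasing.
Step by step:
`a = {'x': 46, 'y': 3}` → a = {'x': 46, 'y': 3}
`b = a` → b = {'x': 46, 'y': 3} (same object as a)
`a['z'] = 4` → a = {'x': 46, 'y': 3, 'z': 4} (same object as b); b = {'x': 46, 'y': 3, 'z': 4} (same object as a)
`print(b)` → prints {'x': 46, 'y': 3, 'z': 4}

Answer: {'x': 46, 'y': 3, 'z': 4}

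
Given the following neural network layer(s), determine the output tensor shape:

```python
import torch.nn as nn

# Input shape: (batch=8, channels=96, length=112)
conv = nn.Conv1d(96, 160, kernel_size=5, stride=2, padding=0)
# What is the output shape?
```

Input: (8, 96, 112) -> Output: (8, 160, 54)

Answer: (8, 160, 54)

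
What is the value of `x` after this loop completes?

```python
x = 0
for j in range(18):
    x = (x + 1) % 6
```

Increment mod 6, 18 times = 0
`x` takes the values: 0 → 1 → 2 → 3 → 4 → 5 → 0 → 1 → 2 → 3 → 4 → 5 → 0 → 1 → 2 → 3 → 4 → 5 → 0

Answer: 0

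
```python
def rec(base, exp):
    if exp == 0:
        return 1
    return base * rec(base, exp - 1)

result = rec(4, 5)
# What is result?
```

rec(4, 5) = 4 * 4 * 4 * 4 * 4 = 1024

Answer: 1024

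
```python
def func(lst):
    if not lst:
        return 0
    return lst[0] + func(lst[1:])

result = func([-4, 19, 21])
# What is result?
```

(-4) + 19 + 21 + 0 = 36

Answer: 36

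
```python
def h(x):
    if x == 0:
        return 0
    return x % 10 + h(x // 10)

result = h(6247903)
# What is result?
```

Sum of digits of 6247903: 3 + 0 + 9 + 7 + 4 + 2 + 6 = 31

Answer: 31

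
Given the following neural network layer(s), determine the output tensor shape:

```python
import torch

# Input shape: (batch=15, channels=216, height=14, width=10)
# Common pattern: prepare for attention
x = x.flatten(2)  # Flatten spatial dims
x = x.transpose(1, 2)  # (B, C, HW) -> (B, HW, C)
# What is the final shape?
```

Input: (15, 216, 14, 10) -> after flatten(2): (15, 216, 140) -> Output: (15, 140, 216)

Answer: (15, 140, 216)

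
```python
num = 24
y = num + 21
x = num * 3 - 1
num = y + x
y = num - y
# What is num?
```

Trace:
`num = 24` → num = 24
`y = num + 21` → y = 45
`x = num * 3 - 1` → x = 71
`num = y + x` → num = 116
`y = num - y` → y = 71
So num = 116

Answer: 116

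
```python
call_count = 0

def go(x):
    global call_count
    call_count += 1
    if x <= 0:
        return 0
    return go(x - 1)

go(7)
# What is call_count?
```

Linear recursion stepping by 1: 8 calls from x=7 down to ≤0.

Answer: 8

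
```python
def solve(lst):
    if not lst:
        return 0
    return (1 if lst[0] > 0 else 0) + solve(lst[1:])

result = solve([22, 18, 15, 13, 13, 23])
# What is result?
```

Count of positive elements in [22, 18, 15, 13, 13, 23] = 6

Answer: 6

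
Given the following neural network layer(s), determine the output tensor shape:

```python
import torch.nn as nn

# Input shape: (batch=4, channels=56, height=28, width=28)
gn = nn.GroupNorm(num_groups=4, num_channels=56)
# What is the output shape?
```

Input: (4, 56, 28, 28) -> Output: (4, 56, 28, 28)

Answer: (4, 56, 28, 28)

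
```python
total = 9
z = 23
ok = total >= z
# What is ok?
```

Trace:
`total = 9` → total = 9
`z = 23` → z = 23
`ok = total >= z` → ok = False
So ok = False

Answer: False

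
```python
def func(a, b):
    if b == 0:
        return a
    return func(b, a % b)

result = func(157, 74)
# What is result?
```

func(157, 74) -> func(74, 9) -> func(9, 2) -> func(2, 1) -> func(1, 0) -> 1

Answer: 1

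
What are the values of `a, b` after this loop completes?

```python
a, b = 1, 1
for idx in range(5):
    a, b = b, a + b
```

Fibonacci: after 5 iterations
`a, b` takes the values: (1, 1) → (1, 2) → (2, 3) → (3, 5) → (5, 8) → (8, 13)

Answer: 8, 13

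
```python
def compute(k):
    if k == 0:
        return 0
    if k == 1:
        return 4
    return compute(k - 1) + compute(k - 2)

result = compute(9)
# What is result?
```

Build up from base cases: compute(0)=0, compute(1)=4, compute(2)=4, compute(3)=8, compute(4)=12, compute(5)=20, compute(6)=32, ..., compute(9)=136

Answer: 136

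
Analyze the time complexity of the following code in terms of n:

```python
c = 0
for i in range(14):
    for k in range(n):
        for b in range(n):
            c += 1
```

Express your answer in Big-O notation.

Each loop level contributes: 1 × n × n. Multiplying the contributions gives O(n^2).

Answer: O(n^2)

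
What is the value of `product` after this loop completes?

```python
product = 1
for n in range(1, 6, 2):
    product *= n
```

Product of 1, 3, 5, ... up to 5
`product` takes the values: 1 → 3 → 15

Answer: 15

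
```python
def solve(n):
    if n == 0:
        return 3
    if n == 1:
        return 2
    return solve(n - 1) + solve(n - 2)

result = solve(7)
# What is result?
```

Build up from base cases: solve(0)=3, solve(1)=2, solve(2)=5, solve(3)=7, solve(4)=12, solve(5)=19, solve(6)=31, ..., solve(7)=50

Answer: 50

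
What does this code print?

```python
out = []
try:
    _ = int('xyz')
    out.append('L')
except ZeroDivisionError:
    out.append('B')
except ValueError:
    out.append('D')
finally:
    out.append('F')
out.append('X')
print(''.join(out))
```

Execution trace: 'D' (except ValueError) → 'F' (finally) → 'X' (after the try/except). Output: DFX

Answer: DFX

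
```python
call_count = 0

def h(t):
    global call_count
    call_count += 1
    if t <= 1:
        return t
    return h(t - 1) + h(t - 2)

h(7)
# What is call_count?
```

Calls(t) = 1 + Calls(t-1) + Calls(t-2); Calls(0)=Calls(1)=1. For t=7 this gives 41.

Answer: 41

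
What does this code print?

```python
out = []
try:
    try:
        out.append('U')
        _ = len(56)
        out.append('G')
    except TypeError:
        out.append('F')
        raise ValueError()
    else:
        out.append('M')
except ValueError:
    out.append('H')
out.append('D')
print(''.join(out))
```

Execution trace: 'U' (inner try body) → 'F' (inner except TypeError) → 'H' (outer except ValueError) → 'D' (after the try/except). Output: UFHD

Answer: UFHD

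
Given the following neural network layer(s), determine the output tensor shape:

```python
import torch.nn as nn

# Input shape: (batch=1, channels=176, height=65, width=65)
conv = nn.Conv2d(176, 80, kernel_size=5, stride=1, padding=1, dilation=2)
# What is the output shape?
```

Input: (1, 176, 65, 65) -> Output: (1, 80, 59, 59)

Answer: (1, 80, 59, 59)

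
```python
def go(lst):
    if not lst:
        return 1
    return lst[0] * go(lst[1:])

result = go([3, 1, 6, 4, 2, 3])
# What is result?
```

Product over [3, 1, 6, 4, 2, 3] = 3 * 1 * 6 * 4 * 2 * 3 = 432

Answer: 432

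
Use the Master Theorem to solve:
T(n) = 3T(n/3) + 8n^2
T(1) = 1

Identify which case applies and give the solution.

a=3, b=3, f(n)=8n^2. log_3(3) = 1. Since c=2 > 1 and the regularity condition holds (3(n/3)^2 = (3/3^2)n^2 with 3/3^2 < 1), Case 3 applies: T(n) = Θ(f(n)) = O(n^2).

Answer: O(n^2) - Case 3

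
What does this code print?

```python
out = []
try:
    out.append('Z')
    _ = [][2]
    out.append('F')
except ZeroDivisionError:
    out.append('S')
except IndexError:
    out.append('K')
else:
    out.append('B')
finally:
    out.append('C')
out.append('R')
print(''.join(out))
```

Execution trace: 'Z' (try body) → 'K' (except IndexError) → 'C' (finally) → 'R' (after the try/except). Output: ZKCR

Answer: ZKCR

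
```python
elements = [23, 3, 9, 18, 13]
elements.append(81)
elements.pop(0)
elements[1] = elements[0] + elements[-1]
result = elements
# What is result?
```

Trace:
`elements = [23, 3, 9, 18, 13]` → elements = [23, 3, 9, 18, 13]
`elements.append(81)` → elements = [23, 3, 9, 18, 13, 81]
`elements.pop(0)` → elements = [3, 9, 18, 13, 81]
`elements[1] = elements[0] + elements[-1]` → elements = [3, 84, 18, 13, 81]
`result = elements` → result = [3, 84, 18, 13, 81]
So result = [3, 84, 18, 13, 81]

Answer: [3, 84, 18, 13, 81]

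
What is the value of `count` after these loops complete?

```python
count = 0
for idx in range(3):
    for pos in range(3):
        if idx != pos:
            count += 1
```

3² - 3 (exclude diagonal)
`count` takes the values: 0 → 1 → 2 → 3 → 4 → 5 → 6

Answer: 6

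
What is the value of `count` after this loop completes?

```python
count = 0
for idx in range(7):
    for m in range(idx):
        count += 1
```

Triangle number: 0+1+2+...+6
`count` takes the values: 0 → 1 → 2 → 3 → 4 → 5 → 6 → 7 → 8 → 9 → 10 → 11 → 12 → 13 → 14 → 15 → 16 → 17 → 18 → 19 → 20 → 21

Answer: 21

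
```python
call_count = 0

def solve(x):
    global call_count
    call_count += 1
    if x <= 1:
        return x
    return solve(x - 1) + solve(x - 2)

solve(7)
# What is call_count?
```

Calls(x) = 1 + Calls(x-1) + Calls(x-2); Calls(0)=Calls(1)=1. For x=7 this gives 41.

Answer: 41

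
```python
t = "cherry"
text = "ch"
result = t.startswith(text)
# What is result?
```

Trace:
`t = "cherry"` → t = 'cherry'
`text = "ch"` → text = 'ch'
`result = t.startswith(text)` → result = True
So result = True

Answer: True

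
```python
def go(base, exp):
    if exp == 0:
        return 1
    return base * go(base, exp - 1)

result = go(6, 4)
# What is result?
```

go(6, 4) = 6 * 6 * 6 * 6 = 1296

Answer: 1296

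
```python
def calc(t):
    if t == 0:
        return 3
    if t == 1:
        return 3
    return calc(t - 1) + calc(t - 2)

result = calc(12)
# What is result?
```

Build up from base cases: calc(0)=3, calc(1)=3, calc(2)=6, calc(3)=9, calc(4)=15, calc(5)=24, calc(6)=39, ..., calc(12)=699

Answer: 699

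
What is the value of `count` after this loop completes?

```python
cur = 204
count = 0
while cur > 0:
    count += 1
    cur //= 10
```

Count digits by repeated division by 10
`count` takes the values: 0 → 1 → 2 → 3

Answer: 3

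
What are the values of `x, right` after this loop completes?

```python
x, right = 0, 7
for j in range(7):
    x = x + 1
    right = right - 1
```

x goes 0→7, right goes 7→0
`x, right` takes the values: (0, 7) → (1, 7) → (1, 6) → (2, 6) → (2, 5) → (3, 5) → (3, 4) → (4, 4) → (4, 3) → (5, 3) → (5, 2) → (6, 2) → (6, 1) → (7, 1) → (7, 0)

Answer: 7, 0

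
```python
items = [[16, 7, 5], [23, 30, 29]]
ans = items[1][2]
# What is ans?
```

Trace:
`items = [[16, 7, 5], [23, 30, 29]]` → items = [[16, 7, 5], [23, 30, 29]]
`ans = items[1][2]` → ans = 29
So ans = 29

Answer: 29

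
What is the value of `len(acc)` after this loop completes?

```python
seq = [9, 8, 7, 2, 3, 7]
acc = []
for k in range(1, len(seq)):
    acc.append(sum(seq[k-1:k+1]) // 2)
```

Number of 2-element averages
`acc` takes the values: [] → [8] → [8, 7] → [8, 7, 4] → [8, 7, 4, 2] → [8, 7, 4, 2, 5]
So `len(acc)` = 5

Answer: 5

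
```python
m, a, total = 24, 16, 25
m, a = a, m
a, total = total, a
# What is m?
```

Trace:
`m, a, total = 24, 16, 25` → m = 24; a = 16; total = 25
`m, a = a, m` → m = 16; a = 24
`a, total = total, a` → a = 25; total = 24
So m = 16

Answer: 16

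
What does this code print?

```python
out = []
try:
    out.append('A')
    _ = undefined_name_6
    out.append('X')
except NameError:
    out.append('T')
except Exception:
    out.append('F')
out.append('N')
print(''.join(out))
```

Execution trace: 'A' (try body) → 'T' (except NameError) → 'N' (after the try/except). Output: ATN

Answer: ATN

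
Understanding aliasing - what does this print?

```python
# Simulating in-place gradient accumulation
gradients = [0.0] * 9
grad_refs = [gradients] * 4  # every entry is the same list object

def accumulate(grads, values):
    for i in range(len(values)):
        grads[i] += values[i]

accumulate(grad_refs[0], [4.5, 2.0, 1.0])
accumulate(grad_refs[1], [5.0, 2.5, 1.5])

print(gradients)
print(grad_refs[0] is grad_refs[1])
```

Key concept: gradient accumulation aliasing.
Step by step:
`gradients = [0.0] * 9` → gradients = [0.0, 0.0, 0.0, 0.0, 0.0, 0.0, 0.0, 0.0, 0.0]
`grad_refs = [gradients] * 4` → grad_refs = [[0.0, 0.0, 0.0, 0.0, 0.0, 0.0, 0.0, 0.0, 0.0], [0.0, 0.0, 0.0, 0.0, 0.0, 0.0, 0.0, 0.0, 0.0], [0.0, 0.0, 0.0, 0.0, 0.0, 0.0, 0.0, 0.0, 0.0], [0.0, 0.0, 0.0, 0.0, 0.0, 0.0, 0.0, 0.0, 0.0]]
`accumulate(grad_refs[0], [4.5, 2.0, 1.0])` → gradients = [4.5, 2.0, 1.0, 0.0, 0.0, 0.0, 0.0, 0.0, 0.0]; grad_refs = [[4.5, 2.0, 1.0, 0.0, 0.0, 0.0, 0.0, 0.0, 0.0], [4.5, 2.0, 1.0, 0.0, 0.0, 0.0, 0.0, 0.0, 0.0], [4.5, 2.0, 1.0, 0.0, 0.0, 0.0, 0.0, 0.0, 0.0], [4.5, 2.0, 1.0, 0.0, 0.0, 0.0, 0.0, 0.0, 0.0]]
`accumulate(grad_refs[1], [5.0, 2.5, 1.5])` → gradients = [9.5, 4.5, 2.5, 0.0, 0.0, 0.0, 0.0, 0.0, 0.0]; grad_refs = [[9.5, 4.5, 2.5, 0.0, 0.0, 0.0, 0.0, 0.0, 0.0], [9.5, 4.5, 2.5, 0.0, 0.0, 0.0, 0.0, 0.0, 0.0], [9.5, 4.5, 2.5, 0.0, 0.0, 0.0, 0.0, 0.0, 0.0], [9.5, 4.5, 2.5, 0.0, 0.0, 0.0, 0.0, 0.0, 0.0]]
`print(gradients)` → prints [9.5, 4.5, 2.5, 0.0, 0.0, 0.0, 0.0, 0.0, 0.0]
`print(grad_refs[0] is grad_refs[1])` → prints True

Answer:
[9.5, 4.5, 2.5, 0.0, 0.0, 0.0, 0.0, 0.0, 0.0]
True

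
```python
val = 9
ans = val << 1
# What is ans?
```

Trace:
`val = 9` → val = 9
`ans = val << 1` → ans = 18
So ans = 18

Answer: 18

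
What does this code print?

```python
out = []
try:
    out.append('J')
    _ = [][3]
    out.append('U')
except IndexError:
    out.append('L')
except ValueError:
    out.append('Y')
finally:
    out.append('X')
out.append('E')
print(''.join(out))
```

Execution trace: 'J' (try body) → 'L' (except IndexError) → 'X' (finally) → 'E' (after the try/except). Output: JLXE

Answer: JLXE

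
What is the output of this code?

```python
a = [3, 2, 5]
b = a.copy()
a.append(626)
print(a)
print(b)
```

Key concept: list.copy() creates independent copy.
Step by step:
`a = [3, 2, 5]` → a = [3, 2, 5]
`b = a.copy()` → b = [3, 2, 5]
`a.append(626)` → a = [3, 2, 5, 626]
`print(a)` → prints [3, 2, 5, 626]
`print(b)` → prints [3, 2, 5]

Answer:
[3, 2, 5, 626]
[3, 2, 5]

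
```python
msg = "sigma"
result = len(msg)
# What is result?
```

Trace:
`msg = "sigma"` → msg = 'sigma'
`result = len(msg)` → result = 5
So result = 5

Answer: 5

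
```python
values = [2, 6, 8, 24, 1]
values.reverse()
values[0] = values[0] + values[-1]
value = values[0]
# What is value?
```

Trace:
`values = [2, 6, 8, 24, 1]` → values = [2, 6, 8, 24, 1]
`values.reverse()` → values = [1, 24, 8, 6, 2]
`values[0] = values[0] + values[-1]` → values = [3, 24, 8, 6, 2]
`value = values[0]` → value = 3
So value = 3

Answer: 3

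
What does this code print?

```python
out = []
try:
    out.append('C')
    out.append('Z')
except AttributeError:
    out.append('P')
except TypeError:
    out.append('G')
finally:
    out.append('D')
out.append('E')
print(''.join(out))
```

Execution trace: 'C' (try body) → 'Z' (try body, no exception) → 'D' (finally) → 'E' (after the try/except). Output: CZDE

Answer: CZDE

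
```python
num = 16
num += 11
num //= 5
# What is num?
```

Trace:
`num = 16` → num = 16
`num += 11` → num = 27
`num //= 5` → num = 5
So num = 5

Answer: 5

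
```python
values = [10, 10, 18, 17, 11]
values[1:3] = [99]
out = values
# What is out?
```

Trace:
`values = [10, 10, 18, 17, 11]` → values = [10, 10, 18, 17, 11]
`values[1:3] = [99]` → values = [10, 99, 17, 11]
`out = values` → out = [10, 99, 17, 11]
So out = [10, 99, 17, 11]

Answer: [10, 99, 17, 11]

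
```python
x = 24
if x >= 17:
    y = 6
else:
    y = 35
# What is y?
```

Trace:
`x = 24` → x = 24
`if x >= 17: ...` → x >= 17 is True → y = 6
So y = 6

Answer: 6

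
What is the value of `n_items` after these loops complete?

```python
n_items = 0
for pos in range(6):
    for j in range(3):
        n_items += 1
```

6 * 3 = 18
`n_items` takes the values: 0 → 1 → 2 → 3 → 4 → 5 → 6 → 7 → 8 → 9 → 10 → 11 → 12 → 13 → 14 → 15 → 16 → 17 → 18

Answer: 18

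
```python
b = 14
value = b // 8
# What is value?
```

Trace:
`b = 14` → b = 14
`value = b // 8` → value = 1
So value = 1

Answer: 1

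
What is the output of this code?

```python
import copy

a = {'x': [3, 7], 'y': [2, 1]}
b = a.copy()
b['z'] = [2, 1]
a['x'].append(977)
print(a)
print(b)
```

Key concept: shallow copy of dict with mutable values.
Step by step:
`a = {'x': [3, 7], 'y': [2, 1]}` → a = {'x': [3, 7], 'y': [2, 1]}
`b = a.copy()` → b = {'x': [3, 7], 'y': [2, 1]}
`b['z'] = [2, 1]` → b = {'x': [3, 7], 'y': [2, 1], 'z': [2, 1]}
`a['x'].append(977)` → a = {'x': [3, 7, 977], 'y': [2, 1]}; b = {'x': [3, 7, 977], 'y': [2, 1], 'z': [2, 1]}
`print(a)` → prints {'x': [3, 7, 977], 'y': [2, 1]}
`print(b)` → prints {'x': [3, 7, 977], 'y': [2, 1], 'z': [2, 1]}

Answer:
{'x': [3, 7, 977], 'y': [2, 1]}
{'x': [3, 7, 977], 'y': [2, 1], 'z': [2, 1]}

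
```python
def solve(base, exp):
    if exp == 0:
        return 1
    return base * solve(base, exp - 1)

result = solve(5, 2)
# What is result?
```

solve(5, 2) = 5 * 5 = 25

Answer: 25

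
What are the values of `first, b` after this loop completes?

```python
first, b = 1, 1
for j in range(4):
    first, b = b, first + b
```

Fibonacci: after 4 iterations
`first, b` takes the values: (1, 1) → (1, 2) → (2, 3) → (3, 5) → (5, 8)

Answer: 5, 8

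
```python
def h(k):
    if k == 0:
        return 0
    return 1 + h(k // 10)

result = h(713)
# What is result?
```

Count of digits of 713: 3

Answer: 3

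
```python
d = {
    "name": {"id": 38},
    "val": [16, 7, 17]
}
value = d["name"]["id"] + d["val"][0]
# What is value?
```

Trace:
`d = { ...` → d = {'name': {'id': 38}, 'val': [16, 7, 17]}
`value = d["name"]["id"] + d["val"][0]` → value = 54
So value = 54

Answer: 54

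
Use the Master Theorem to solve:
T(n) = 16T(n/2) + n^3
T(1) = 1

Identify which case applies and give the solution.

a=16, b=2, f(n)=n^3. log_2(16) = 4. Since c=3 < 4, Case 1 applies: T(n) = Θ(n^log_b(a)) = O(n^4).

Answer: O(n^4) - Case 1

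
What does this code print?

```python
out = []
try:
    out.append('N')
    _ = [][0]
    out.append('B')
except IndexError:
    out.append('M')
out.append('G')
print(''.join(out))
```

Execution trace: 'N' (try body) → 'M' (except IndexError) → 'G' (after the try/except). Output: NMG

Answer: NMG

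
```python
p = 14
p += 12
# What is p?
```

Trace:
`p = 14` → p = 14
`p += 12` → p = 26
So p = 26

Answer: 26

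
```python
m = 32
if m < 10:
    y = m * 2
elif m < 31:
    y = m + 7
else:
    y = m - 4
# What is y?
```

Trace:
`m = 32` → m = 32
`if m < 10: ...` → m < 10 is False, m < 31 is False, take else branch → y = 28
So y = 28

Answer: 28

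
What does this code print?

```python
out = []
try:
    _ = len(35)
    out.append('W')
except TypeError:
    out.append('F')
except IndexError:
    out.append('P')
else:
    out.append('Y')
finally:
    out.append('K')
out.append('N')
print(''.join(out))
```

Execution trace: 'F' (except TypeError) → 'K' (finally) → 'N' (after the try/except). Output: FKN

Answer: FKN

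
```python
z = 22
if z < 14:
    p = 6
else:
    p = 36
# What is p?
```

Trace:
`z = 22` → z = 22
`if z < 14: ...` → z < 14 is False, take else branch → p = 36
So p = 36

Answer: 36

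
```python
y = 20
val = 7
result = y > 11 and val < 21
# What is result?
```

Trace:
`y = 20` → y = 20
`val = 7` → val = 7
`result = y > 11 and val < 21` → result = True
So result = True

Answer: True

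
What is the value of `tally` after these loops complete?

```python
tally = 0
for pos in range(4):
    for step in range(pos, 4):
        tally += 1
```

Upper triangle: 4 + 3 + ... + 1
`tally` takes the values: 0 → 1 → 2 → 3 → 4 → 5 → 6 → 7 → 8 → 9 → 10

Answer: 10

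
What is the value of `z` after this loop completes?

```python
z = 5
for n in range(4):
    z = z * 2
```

Multiply by 2, 4 times: 5 * 2^4 = 80
`z` takes the values: 5 → 10 → 20 → 40 → 80

Answer: 80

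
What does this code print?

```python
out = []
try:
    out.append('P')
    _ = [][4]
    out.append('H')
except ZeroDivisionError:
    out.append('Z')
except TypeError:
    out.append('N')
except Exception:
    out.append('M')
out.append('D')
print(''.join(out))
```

Execution trace: 'P' (try body) → 'M' (except Exception) → 'D' (after the try/except). Output: PMD

Answer: PMD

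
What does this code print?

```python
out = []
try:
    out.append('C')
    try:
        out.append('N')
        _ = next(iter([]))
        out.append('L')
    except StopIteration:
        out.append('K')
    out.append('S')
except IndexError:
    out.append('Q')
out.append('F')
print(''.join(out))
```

Execution trace: 'C' (try body) → 'N' (inner try body) → 'K' (inner except StopIteration) → 'S' (try body, no exception) → 'F' (after the try/except). Output: CNKSF

Answer: CNKSF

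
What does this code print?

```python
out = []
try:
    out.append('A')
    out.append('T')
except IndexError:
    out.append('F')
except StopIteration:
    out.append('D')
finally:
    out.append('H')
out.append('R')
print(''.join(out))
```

Execution trace: 'A' (try body) → 'T' (try body, no exception) → 'H' (finally) → 'R' (after the try/except). Output: ATHR

Answer: ATHR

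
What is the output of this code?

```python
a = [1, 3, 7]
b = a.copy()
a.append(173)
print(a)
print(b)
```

Key concept: list.copy() creates independent copy.
Step by step:
`a = [1, 3, 7]` → a = [1, 3, 7]
`b = a.copy()` → b = [1, 3, 7]
`a.append(173)` → a = [1, 3, 7, 173]
`print(a)` → prints [1, 3, 7, 173]
`print(b)` → prints [1, 3, 7]

Answer:
[1, 3, 7, 173]
[1, 3, 7]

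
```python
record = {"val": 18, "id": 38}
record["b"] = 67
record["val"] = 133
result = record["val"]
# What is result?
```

Trace:
`record = {"val": 18, "id": 38}` → record = {'val': 18, 'id': 38}
`record["b"] = 67` → record = {'val': 18, 'id': 38, 'b': 67}
`record["val"] = 133` → record = {'val': 133, 'id': 38, 'b': 67}
`result = record["val"]` → result = 133
So result = 133

Answer: 133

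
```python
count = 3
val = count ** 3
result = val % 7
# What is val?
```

Trace:
`count = 3` → count = 3
`val = count ** 3` → val = 27
`result = val % 7` → result = 6
So val = 27

Answer: 27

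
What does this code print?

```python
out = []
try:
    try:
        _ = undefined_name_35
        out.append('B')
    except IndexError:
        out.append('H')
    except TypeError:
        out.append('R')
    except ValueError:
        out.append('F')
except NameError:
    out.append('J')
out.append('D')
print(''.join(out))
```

Execution trace: 'J' (outer except NameError) → 'D' (after the try/except). Output: JD

Answer: JD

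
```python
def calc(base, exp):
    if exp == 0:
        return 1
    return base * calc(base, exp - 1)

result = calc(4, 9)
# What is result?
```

calc(4, 9) = 4 * 4 * 4 * 4 * 4 * 4 * 4 * 4 * 4 = 262144

Answer: 262144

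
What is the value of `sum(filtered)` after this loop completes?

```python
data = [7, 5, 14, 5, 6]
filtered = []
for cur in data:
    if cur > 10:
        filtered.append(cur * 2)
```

Sum of doubled values > 10
`filtered` takes the values: [] → [28]
So `sum(filtered)` = 28

Answer: 28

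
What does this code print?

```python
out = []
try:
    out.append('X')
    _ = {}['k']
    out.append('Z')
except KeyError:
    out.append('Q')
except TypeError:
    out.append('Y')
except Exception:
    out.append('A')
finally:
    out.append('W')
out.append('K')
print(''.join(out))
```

Execution trace: 'X' (try body) → 'Q' (except KeyError) → 'W' (finally) → 'K' (after the try/except). Output: XQWK

Answer: XQWK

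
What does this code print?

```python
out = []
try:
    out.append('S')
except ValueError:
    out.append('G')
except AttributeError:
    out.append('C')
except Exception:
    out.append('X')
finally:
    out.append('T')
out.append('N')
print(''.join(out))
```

Execution trace: 'S' (try body, no exception) → 'T' (finally) → 'N' (after the try/except). Output: STN

Answer: STN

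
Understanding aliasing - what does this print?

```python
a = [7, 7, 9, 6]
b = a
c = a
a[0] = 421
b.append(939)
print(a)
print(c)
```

Key concept: multiple aliases.
Step by step:
`a = [7, 7, 9, 6]` → a = [7, 7, 9, 6]
`b = a` → b = [7, 7, 9, 6] (same object as a)
`c = a` → c = [7, 7, 9, 6] (same object as a, b)
`a[0] = 421` → a = [421, 7, 9, 6] (same object as b, c); b = [421, 7, 9, 6] (same object as a, c); c = [421, 7, 9, 6] (same object as a, b)
`b.append(939)` → a = [421, 7, 9, 6, 939] (same object as b, c); b = [421, 7, 9, 6, 939] (same object as a, c); c = [421, 7, 9, 6, 939] (same object as a, b)
`print(a)` → prints [421, 7, 9, 6, 939]
`print(c)` → prints [421, 7, 9, 6, 939]

Answer:
[421, 7, 9, 6, 939]
[421, 7, 9, 6, 939]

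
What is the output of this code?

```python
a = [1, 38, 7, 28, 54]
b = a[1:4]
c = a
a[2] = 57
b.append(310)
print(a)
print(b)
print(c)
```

Key concept: slice vs alias.
Step by step:
`a = [1, 38, 7, 28, 54]` → a = [1, 38, 7, 28, 54]
`b = a[1:4]` → b = [38, 7, 28]
`c = a` → c = [1, 38, 7, 28, 54] (same object as a)
`a[2] = 57` → a = [1, 38, 57, 28, 54] (same object as c); c = [1, 38, 57, 28, 54] (same object as a)
`b.append(310)` → b = [38, 7, 28, 310]
`print(a)` → prints [1, 38, 57, 28, 54]
`print(b)` → prints [38, 7, 28, 310]
`print(c)` → prints [1, 38, 57, 28, 54]

Answer:
[1, 38, 57, 28, 54]
[38, 7, 28, 310]
[1, 38, 57, 28, 54]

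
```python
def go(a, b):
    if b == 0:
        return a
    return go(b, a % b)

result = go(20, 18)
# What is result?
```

go(20, 18) -> go(18, 2) -> go(2, 0) -> 2

Answer: 2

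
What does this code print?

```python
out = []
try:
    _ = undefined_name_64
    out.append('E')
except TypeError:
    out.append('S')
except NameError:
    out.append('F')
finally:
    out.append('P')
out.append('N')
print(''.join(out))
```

Execution trace: 'F' (except NameError) → 'P' (finally) → 'N' (after the try/except). Output: FPN

Answer: FPN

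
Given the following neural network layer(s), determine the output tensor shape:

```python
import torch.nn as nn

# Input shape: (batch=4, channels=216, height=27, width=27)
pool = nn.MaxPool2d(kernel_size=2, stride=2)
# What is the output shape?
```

Input: (4, 216, 27, 27) -> Output: (4, 216, 13, 13)

Answer: (4, 216, 13, 13)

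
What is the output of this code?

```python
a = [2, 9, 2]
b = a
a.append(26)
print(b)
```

Key concept: basic list aliasing.
Step by step:
`a = [2, 9, 2]` → a = [2, 9, 2]
`b = a` → b = [2, 9, 2] (same object as a)
`a.append(26)` → a = [2, 9, 2, 26] (same object as b); b = [2, 9, 2, 26] (same object as a)
`print(b)` → prints [2, 9, 2, 26]

Answer: [2, 9, 2, 26]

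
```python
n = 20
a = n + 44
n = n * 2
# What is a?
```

Trace:
`n = 20` → n = 20
`a = n + 44` → a = 64
`n = n * 2` → n = 40
So a = 64

Answer: 64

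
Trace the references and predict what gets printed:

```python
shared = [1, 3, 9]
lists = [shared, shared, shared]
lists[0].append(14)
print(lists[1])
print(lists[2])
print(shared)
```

Key concept: list of same reference.
Step by step:
`shared = [1, 3, 9]` → shared = [1, 3, 9]
`lists = [shared, shared, shared]` → lists = [[1, 3, 9], [1, 3, 9], [1, 3, 9]]
`lists[0].append(14)` → shared = [1, 3, 9, 14]; lists = [[1, 3, 9, 14], [1, 3, 9, 14], [1, 3, 9, 14]]
`print(lists[1])` → prints [1, 3, 9, 14]
`print(lists[2])` → prints [1, 3, 9, 14]
`print(shared)` → prints [1, 3, 9, 14]

Answer:
[1, 3, 9, 14]
[1, 3, 9, 14]
[1, 3, 9, 14]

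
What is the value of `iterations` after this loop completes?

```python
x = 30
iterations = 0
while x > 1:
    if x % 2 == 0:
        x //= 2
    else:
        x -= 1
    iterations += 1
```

Steps to reduce 30 to 1
`iterations` takes the values: 0 → 1 → 2 → 3 → 4 → 5 → 6 → 7

Answer: 7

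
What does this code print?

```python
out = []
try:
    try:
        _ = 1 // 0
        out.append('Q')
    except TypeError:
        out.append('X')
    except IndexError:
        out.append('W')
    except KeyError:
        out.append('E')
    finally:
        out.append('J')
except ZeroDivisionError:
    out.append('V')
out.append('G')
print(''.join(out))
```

Execution trace: 'J' (inner finally) → 'V' (outer except ZeroDivisionError) → 'G' (after the try/except). Output: JVG

Answer: JVG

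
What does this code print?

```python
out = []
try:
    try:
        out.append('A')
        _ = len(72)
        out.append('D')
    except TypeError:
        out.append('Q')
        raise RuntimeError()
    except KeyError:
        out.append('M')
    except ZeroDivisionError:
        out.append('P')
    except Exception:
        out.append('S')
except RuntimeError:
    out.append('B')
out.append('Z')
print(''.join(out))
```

Execution trace: 'A' (inner try body) → 'Q' (inner except TypeError) → 'B' (outer except RuntimeError) → 'Z' (after the try/except). Output: AQBZ

Answer: AQBZ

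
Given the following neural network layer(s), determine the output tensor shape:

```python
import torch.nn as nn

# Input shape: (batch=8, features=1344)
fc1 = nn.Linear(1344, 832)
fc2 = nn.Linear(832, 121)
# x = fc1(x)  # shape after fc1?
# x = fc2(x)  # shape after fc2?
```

Input: (8, 1344) -> after fc1: (8, 832) -> Output: (8, 121)

Answer: (8, 121)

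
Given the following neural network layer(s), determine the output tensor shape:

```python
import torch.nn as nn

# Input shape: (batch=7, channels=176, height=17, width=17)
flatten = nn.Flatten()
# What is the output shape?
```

Input: (7, 176, 17, 17) -> Output: (7, 50864)

Answer: (7, 50864)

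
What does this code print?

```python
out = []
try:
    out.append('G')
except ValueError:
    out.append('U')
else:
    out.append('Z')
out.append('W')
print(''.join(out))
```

Execution trace: 'G' (try body, no exception) → 'Z' (else) → 'W' (after the try/except). Output: GZW

Answer: GZW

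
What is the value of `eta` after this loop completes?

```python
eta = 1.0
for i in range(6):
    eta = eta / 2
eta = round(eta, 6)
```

Halving LR 6 times: 1 / 2^6
`eta` takes the values: 1.0 → 0.5 → 0.25 → 0.125 → 0.0625 → 0.03125 → 0.015625

Answer: 0.015625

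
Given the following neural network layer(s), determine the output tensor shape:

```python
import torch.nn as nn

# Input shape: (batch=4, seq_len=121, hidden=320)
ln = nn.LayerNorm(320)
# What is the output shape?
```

Input: (4, 121, 320) -> Output: (4, 121, 320)

Answer: (4, 121, 320)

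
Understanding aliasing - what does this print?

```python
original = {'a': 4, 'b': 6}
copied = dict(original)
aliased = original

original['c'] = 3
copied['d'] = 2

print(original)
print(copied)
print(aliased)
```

Key concept: dict() creates copy, assignment creates alias.
Step by step:
`original = {'a': 4, 'b': 6}` → original = {'a': 4, 'b': 6}
`copied = dict(original)` → copied = {'a': 4, 'b': 6}
`aliased = original` → aliased = {'a': 4, 'b': 6} (same object as original)
`original['c'] = 3` → original = {'a': 4, 'b': 6, 'c': 3} (same object as aliased); aliased = {'a': 4, 'b': 6, 'c': 3} (same object as original)
`copied['d'] = 2` → copied = {'a': 4, 'b': 6, 'd': 2}
`print(original)` → prints {'a': 4, 'b': 6, 'c': 3}
`print(copied)` → prints {'a': 4, 'b': 6, 'd': 2}
`print(aliased)` → prints {'a': 4, 'b': 6, 'c': 3}

Answer:
{'a': 4, 'b': 6, 'c': 3}
{'a': 4, 'b': 6, 'd': 2}
{'a': 4, 'b': 6, 'c': 3}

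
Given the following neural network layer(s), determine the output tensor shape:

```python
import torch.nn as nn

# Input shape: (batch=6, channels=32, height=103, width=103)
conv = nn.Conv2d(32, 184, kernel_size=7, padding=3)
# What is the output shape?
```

Input: (6, 32, 103, 103) -> Output: (6, 184, 103, 103)

Answer: (6, 184, 103, 103)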